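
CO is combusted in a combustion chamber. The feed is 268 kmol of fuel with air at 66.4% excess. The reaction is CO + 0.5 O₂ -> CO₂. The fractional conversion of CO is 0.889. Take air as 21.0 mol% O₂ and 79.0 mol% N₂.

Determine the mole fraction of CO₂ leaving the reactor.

Stoichiometric O₂ = 0.5 × 268 = 134 kmol; O₂ fed = 134 × 1.664 = 223 kmol.
N₂ fed = 223 × 79/21 = 838.8 kmol.
Fuel reacted = 0.889 × 268 → ξ = 238.3 kmol.
Outlet (n = n₀ + ν ξ):
  CO: 268 − 1(238.3) = 29.75
  O₂: 223 − 0.5(238.3) = 103.9
  N₂: 838.8 (inert)
  CO₂: 0 + 1(238.3) = 238.3
Total out = 1211 kmol; y_CO₂ = 238.3 / 1211 = 0.1968.

0.197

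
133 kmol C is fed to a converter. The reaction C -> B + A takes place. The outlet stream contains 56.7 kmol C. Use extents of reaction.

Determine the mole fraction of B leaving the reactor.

For C: n = n₀ − 1ξ → 56.7 = 133 − 1ξ, giving ξ = 76.3 kmol.
Outlet amounts (n = n₀ + ν ξ):
  C: 133 − 1(76.3) = 56.7
  B: 0 + 1(76.3) = 76.3
  A: 0 + 1(76.3) = 76.3
Total out = 209.3 kmol; y_B = 76.3 / 209.3 = 0.3645.

0.365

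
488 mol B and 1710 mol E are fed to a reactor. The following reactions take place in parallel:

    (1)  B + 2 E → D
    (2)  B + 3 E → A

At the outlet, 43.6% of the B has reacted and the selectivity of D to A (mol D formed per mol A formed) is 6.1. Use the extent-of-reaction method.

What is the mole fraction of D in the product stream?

0.105

Conversion of B: B consumed = 0.436 × 488 = 212.8 mol = 1ξ₁ + 1ξ₂.
Selectivity: 1ξ₁ / (1ξ₂) = 6.1 → ξ₁ = 6.1 ξ₂.
Substitute: (1·6.1 + 1) ξ₂ = 212.8 → ξ₂ = 29.97 mol, ξ₁ = 182.8 mol.
Outlet amounts (n = n₀ + Σ ν·ξ):
  B: 488 − 1(182.8) − 1(29.97) = 275.2
  E: 1710 − 2(182.8) − 3(29.97) = 1254
  D: 0 + 1(182.8) = 182.8
  A: 0 + 1(29.97) = 29.97
Total out = 1742 mol; y_D = 182.8 / 1742 = 0.1049.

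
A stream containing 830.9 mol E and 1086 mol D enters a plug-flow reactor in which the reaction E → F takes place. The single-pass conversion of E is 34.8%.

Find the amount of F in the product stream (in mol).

E reacted = 0.348 × 830.9 = 289.2 mol; ν_E = −1, so ξ = 289.2/1 = 289.2 mol.
Outlet amounts (n = n₀ + ν ξ):
  E: 830.9 − 1(289.2) = 541.7
  F: 0 + 1(289.2) = 289.2
  D: 1086 (inert)

289 mol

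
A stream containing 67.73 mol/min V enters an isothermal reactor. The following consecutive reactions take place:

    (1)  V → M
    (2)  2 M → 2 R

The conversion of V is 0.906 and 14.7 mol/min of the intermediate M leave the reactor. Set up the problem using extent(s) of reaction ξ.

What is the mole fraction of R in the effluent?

0.689

Conversion of V: V consumed = 1ξ₁ = 0.906 × 67.73 → ξ₁ = 61.36 mol/min.
M balance: n_M = 0 + 1ξ₁ − 2ξ₂ = 14.7 → ξ₂ = (1·61.36 − 14.7)/2 = 23.33 mol/min.
Outlet amounts (n = n₀ + Σ ν·ξ):
  V: 67.73 − 1(61.36) = 6.367
  M: 0 + 1(61.36) − 2(23.33) = 14.7
  R: 0 + 2(23.33) = 46.66
Total out = 67.73 mol/min; y_R = 46.66 / 67.73 = 0.689.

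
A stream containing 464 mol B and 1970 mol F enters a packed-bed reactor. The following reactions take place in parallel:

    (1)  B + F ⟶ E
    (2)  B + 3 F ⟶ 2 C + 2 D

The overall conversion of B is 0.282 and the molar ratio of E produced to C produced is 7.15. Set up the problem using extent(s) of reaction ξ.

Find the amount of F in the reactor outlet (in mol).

Conversion of B: B consumed = 0.282 × 464 = 130.8 mol = 1ξ₁ + 1ξ₂.
Selectivity: 1ξ₁ / (2ξ₂) = 7.15 → ξ₁ = 14.3 ξ₂.
Substitute: (1·14.3 + 1) ξ₂ = 130.8 → ξ₂ = 8.552 mol, ξ₁ = 122.3 mol.
Outlet amounts (n = n₀ + Σ ν·ξ):
  B: 464 − 1(122.3) − 1(8.552) = 333.2
  F: 1970 − 1(122.3) − 3(8.552) = 1822
  E: 0 + 1(122.3) = 122.3
  C: 0 + 2(8.552) = 17.1
  D: 0 + 2(8.552) = 17.1

1820 mol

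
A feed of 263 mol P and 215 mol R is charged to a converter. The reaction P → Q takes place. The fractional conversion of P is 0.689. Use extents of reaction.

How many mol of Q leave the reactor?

181 mol

P reacted = 0.689 × 263 = 181.2 mol; ν_P = −1, so ξ = 181.2/1 = 181.2 mol.
Outlet amounts (n = n₀ + ν ξ):
  P: 263 − 1(181.2) = 81.79
  Q: 0 + 1(181.2) = 181.2
  R: 215 (inert)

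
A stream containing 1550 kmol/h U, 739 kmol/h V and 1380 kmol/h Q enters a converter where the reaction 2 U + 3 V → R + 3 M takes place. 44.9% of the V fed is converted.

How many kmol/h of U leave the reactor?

1330 kmol/h

V reacted = 0.449 × 739 = 331.8 kmol/h; ν_V = −3, so ξ = 331.8/3 = 110.6 kmol/h.
Outlet amounts (n = n₀ + ν ξ):
  U: 1550 − 2(110.6) = 1329
  V: 739 − 3(110.6) = 407.2
  R: 0 + 1(110.6) = 110.6
  M: 0 + 3(110.6) = 331.8
  Q: 1380 (inert)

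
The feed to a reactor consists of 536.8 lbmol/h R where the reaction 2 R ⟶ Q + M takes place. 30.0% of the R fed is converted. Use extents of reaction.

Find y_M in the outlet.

R reacted = 0.3 × 536.8 = 161 lbmol/h; ν_R = −2, so ξ = 161/2 = 80.52 lbmol/h.
Outlet amounts (n = n₀ + ν ξ):
  R: 536.8 − 2(80.52) = 375.8
  Q: 0 + 1(80.52) = 80.52
  M: 0 + 1(80.52) = 80.52
Total out = 536.8 lbmol/h; y_M = 80.52 / 536.8 = 0.15.

0.15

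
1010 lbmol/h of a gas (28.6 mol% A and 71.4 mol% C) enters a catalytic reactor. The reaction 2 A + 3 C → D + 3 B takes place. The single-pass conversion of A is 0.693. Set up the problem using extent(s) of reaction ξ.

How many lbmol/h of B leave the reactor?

A reacted = 0.693 × 288.9 = 200.2 lbmol/h; ν_A = −2, so ξ = 200.2/2 = 100.1 lbmol/h.
Outlet amounts (n = n₀ + ν ξ):
  A: 288.9 − 2(100.1) = 88.68
  C: 721.1 − 3(100.1) = 420.9
  D: 0 + 1(100.1) = 100.1
  B: 0 + 3(100.1) = 300.3

300 lbmol/h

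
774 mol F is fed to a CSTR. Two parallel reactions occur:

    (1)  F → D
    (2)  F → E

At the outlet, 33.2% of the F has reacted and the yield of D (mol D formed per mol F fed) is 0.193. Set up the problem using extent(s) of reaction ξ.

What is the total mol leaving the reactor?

Yield of D: 1ξ₁ / 774 = 0.193 → ξ₁ = 149.4 mol.
Conversion of F: 1ξ₁ + 1ξ₂ = 0.332 × 774 = 257 → ξ₂ = 107.6 mol.
Outlet amounts (n = n₀ + Σ ν·ξ):
  F: 774 − 1(149.4) − 1(107.6) = 517
  D: 0 + 1(149.4) = 149.4
  E: 0 + 1(107.6) = 107.6
Total out = 517 + 149.4 + 107.6 = 774 mol.

774 mol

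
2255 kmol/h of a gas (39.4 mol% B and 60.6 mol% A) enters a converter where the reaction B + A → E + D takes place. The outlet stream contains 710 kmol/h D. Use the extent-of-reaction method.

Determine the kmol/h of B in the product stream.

178 kmol/h

For D: n = n₀ + 1ξ → 710 = 0 + 1ξ, giving ξ = 710 kmol/h.
Outlet amounts (n = n₀ + ν ξ):
  B: 888.5 − 1(710) = 178.5
  A: 1367 − 1(710) = 656.5
  E: 0 + 1(710) = 710
  D: 0 + 1(710) = 710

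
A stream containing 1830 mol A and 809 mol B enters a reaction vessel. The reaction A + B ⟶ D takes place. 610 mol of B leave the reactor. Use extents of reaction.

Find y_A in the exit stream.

0.668

For B: n = n₀ − 1ξ → 610 = 809 − 1ξ, giving ξ = 199 mol.
Outlet amounts (n = n₀ + ν ξ):
  A: 1830 − 1(199) = 1631
  B: 809 − 1(199) = 610
  D: 0 + 1(199) = 199
Total out = 2440 mol; y_A = 1631 / 2440 = 0.6684.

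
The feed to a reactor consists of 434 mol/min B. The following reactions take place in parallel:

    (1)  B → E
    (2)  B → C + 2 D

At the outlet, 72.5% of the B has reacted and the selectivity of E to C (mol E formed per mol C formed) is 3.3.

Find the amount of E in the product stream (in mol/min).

241 mol/min

Conversion of B: B consumed = 0.725 × 434 = 314.6 mol/min = 1ξ₁ + 1ξ₂.
Selectivity: 1ξ₁ / (1ξ₂) = 3.3 → ξ₁ = 3.3 ξ₂.
Substitute: (1·3.3 + 1) ξ₂ = 314.6 → ξ₂ = 73.17 mol/min, ξ₁ = 241.5 mol/min.
Outlet amounts (n = n₀ + Σ ν·ξ):
  B: 434 − 1(241.5) − 1(73.17) = 119.4
  E: 0 + 1(241.5) = 241.5
  C: 0 + 1(73.17) = 73.17
  D: 0 + 2(73.17) = 146.3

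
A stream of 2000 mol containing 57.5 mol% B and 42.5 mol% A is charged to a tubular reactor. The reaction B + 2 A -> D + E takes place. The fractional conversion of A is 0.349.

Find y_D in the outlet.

A reacted = 0.349 × 850 = 296.6 mol; ν_A = −2, so ξ = 296.6/2 = 148.3 mol.
Outlet amounts (n = n₀ + ν ξ):
  B: 1150 − 1(148.3) = 1002
  A: 850 − 2(148.3) = 553.4
  D: 0 + 1(148.3) = 148.3
  E: 0 + 1(148.3) = 148.3
Total out = 1852 mol; y_D = 148.3 / 1852 = 0.0801.

0.0801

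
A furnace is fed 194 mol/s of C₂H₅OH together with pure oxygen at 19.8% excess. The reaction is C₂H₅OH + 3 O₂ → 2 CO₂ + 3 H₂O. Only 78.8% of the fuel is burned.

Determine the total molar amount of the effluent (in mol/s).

Stoichiometric O₂ = 3 × 194 = 582 mol/s; O₂ fed = 582 × 1.198 = 697.2 mol/s.
Fuel reacted = 0.788 × 194 → ξ = 152.9 mol/s.
Outlet (n = n₀ + ν ξ):
  C₂H₅OH: 194 − 1(152.9) = 41.13
  O₂: 697.2 − 3(152.9) = 238.6
  CO₂: 0 + 2(152.9) = 305.7
  H₂O: 0 + 3(152.9) = 458.6
Total out = 41.13 + 238.6 + 305.7 + 458.6 = 1044 mol/s.

1040 mol/s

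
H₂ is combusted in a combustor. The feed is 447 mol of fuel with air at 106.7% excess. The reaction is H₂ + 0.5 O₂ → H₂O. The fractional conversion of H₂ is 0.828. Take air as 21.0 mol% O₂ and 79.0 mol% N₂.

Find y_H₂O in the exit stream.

0.15

Stoichiometric O₂ = 0.5 × 447 = 223.5 mol; O₂ fed = 223.5 × 2.067 = 462 mol.
N₂ fed = 462 × 79/21 = 1738 mol.
Fuel reacted = 0.828 × 447 → ξ = 370.1 mol.
Outlet (n = n₀ + ν ξ):
  H₂: 447 − 1(370.1) = 76.88
  O₂: 462 − 0.5(370.1) = 276.9
  N₂: 1738 (inert)
  H₂O: 0 + 1(370.1) = 370.1
Total out = 2462 mol; y_H₂O = 370.1 / 2462 = 0.1503.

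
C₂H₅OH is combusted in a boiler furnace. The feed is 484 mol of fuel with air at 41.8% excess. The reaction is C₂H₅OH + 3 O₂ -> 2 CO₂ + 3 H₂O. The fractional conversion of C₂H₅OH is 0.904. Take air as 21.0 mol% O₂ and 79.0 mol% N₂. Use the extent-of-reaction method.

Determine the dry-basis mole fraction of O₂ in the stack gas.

Stoichiometric O₂ = 3 × 484 = 1452 mol; O₂ fed = 1452 × 1.418 = 2059 mol.
N₂ fed = 2059 × 79/21 = 7746 mol.
Fuel reacted = 0.904 × 484 → ξ = 437.5 mol.
Outlet (n = n₀ + ν ξ):
  C₂H₅OH: 484 − 1(437.5) = 46.46
  O₂: 2059 − 3(437.5) = 746.3
  N₂: 7746 (inert)
  CO₂: 0 + 2(437.5) = 875.1
  H₂O: 0 + 3(437.5) = 1313
Dry total = 9413 mol; y_O₂ (dry) = 746.3 / 9413 = 0.07928.

0.0793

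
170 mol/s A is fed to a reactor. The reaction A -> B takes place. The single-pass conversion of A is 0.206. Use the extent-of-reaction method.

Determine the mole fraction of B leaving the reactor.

A reacted = 0.206 × 170 = 35.02 mol/s; ν_A = −1, so ξ = 35.02/1 = 35.02 mol/s.
Outlet amounts (n = n₀ + ν ξ):
  A: 170 − 1(35.02) = 135
  B: 0 + 1(35.02) = 35.02
Total out = 170 mol/s; y_B = 35.02 / 170 = 0.206.

0.206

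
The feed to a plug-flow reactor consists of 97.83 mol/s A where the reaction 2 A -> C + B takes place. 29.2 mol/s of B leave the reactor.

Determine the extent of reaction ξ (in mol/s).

For B: n = n₀ + 1ξ → 29.2 = 0 + 1ξ, giving ξ = 29.2 mol/s.
Outlet amounts (n = n₀ + ν ξ):
  A: 97.83 − 2(29.2) = 39.43
  C: 0 + 1(29.2) = 29.2
  B: 0 + 1(29.2) = 29.2

ξ = 29.2 mol/s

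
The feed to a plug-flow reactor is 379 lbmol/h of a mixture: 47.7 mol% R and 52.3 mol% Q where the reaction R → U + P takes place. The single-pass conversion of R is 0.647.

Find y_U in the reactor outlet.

0.236

R reacted = 0.647 × 180.8 = 117 lbmol/h; ν_R = −1, so ξ = 117/1 = 117 lbmol/h.
Outlet amounts (n = n₀ + ν ξ):
  R: 180.8 − 1(117) = 63.82
  U: 0 + 1(117) = 117
  P: 0 + 1(117) = 117
  Q: 198.2 (inert)
Total out = 496 lbmol/h; y_U = 117 / 496 = 0.2358.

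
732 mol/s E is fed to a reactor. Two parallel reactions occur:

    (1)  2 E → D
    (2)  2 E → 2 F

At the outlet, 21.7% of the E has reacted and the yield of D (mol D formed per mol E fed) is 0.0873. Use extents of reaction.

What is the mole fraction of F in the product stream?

Yield of D: 1ξ₁ / 732 = 0.0873 → ξ₁ = 63.9 mol/s.
Conversion of E: 2ξ₁ + 2ξ₂ = 0.217 × 732 = 158.8 → ξ₂ = 15.52 mol/s.
Outlet amounts (n = n₀ + Σ ν·ξ):
  E: 732 − 2(63.9) − 2(15.52) = 573.2
  D: 0 + 1(63.9) = 63.9
  F: 0 + 2(15.52) = 31.04
Total out = 668.1 mol/s; y_F = 31.04 / 668.1 = 0.04646.

0.0465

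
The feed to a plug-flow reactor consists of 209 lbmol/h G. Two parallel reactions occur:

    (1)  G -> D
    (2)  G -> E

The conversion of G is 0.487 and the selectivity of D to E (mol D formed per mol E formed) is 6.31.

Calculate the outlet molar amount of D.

Conversion of G: G consumed = 0.487 × 209 = 101.8 lbmol/h = 1ξ₁ + 1ξ₂.
Selectivity: 1ξ₁ / (1ξ₂) = 6.31 → ξ₁ = 6.31 ξ₂.
Substitute: (1·6.31 + 1) ξ₂ = 101.8 → ξ₂ = 13.92 lbmol/h, ξ₁ = 87.86 lbmol/h.
Outlet amounts (n = n₀ + Σ ν·ξ):
  G: 209 − 1(87.86) − 1(13.92) = 107.2
  D: 0 + 1(87.86) = 87.86
  E: 0 + 1(13.92) = 13.92

87.9 lbmol/h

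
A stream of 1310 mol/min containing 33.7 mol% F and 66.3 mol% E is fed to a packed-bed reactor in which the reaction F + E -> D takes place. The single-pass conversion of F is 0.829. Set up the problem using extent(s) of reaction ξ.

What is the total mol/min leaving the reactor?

F reacted = 0.829 × 441.5 = 366 mol/min; ν_F = −1, so ξ = 366/1 = 366 mol/min.
Outlet amounts (n = n₀ + ν ξ):
  F: 441.5 − 1(366) = 75.49
  E: 868.5 − 1(366) = 502.6
  D: 0 + 1(366) = 366
Total out = 75.49 + 502.6 + 366 = 944 mol/min.

944 mol/min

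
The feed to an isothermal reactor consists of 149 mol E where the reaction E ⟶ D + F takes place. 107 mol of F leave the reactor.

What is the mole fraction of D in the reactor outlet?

For F: n = n₀ + 1ξ → 107 = 0 + 1ξ, giving ξ = 107 mol.
Outlet amounts (n = n₀ + ν ξ):
  E: 149 − 1(107) = 42
  D: 0 + 1(107) = 107
  F: 0 + 1(107) = 107
Total out = 256 mol; y_D = 107 / 256 = 0.418.

0.418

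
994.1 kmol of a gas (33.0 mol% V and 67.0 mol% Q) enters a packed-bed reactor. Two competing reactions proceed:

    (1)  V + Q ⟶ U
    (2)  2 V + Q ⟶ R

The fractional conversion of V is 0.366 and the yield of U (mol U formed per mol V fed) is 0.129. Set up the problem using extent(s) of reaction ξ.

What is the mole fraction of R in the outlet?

0.0445

Yield of U: 1ξ₁ / 328.1 = 0.129 → ξ₁ = 42.32 kmol.
Conversion of V: 1ξ₁ + 2ξ₂ = 0.366 × 328.1 = 120.1 → ξ₂ = 38.87 kmol.
Outlet amounts (n = n₀ + Σ ν·ξ):
  V: 328.1 − 1(42.32) − 2(38.87) = 208
  Q: 666 − 1(42.32) − 1(38.87) = 584.9
  U: 0 + 1(42.32) = 42.32
  R: 0 + 1(38.87) = 38.87
Total out = 874 kmol; y_R = 38.87 / 874 = 0.04448.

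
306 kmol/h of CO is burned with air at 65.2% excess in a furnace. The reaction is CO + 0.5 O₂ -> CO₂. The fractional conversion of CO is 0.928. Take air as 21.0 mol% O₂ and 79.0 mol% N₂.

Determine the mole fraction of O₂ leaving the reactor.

0.081

Stoichiometric O₂ = 0.5 × 306 = 153 kmol/h; O₂ fed = 153 × 1.652 = 252.8 kmol/h.
N₂ fed = 252.8 × 79/21 = 950.8 kmol/h.
Fuel reacted = 0.928 × 306 → ξ = 284 kmol/h.
Outlet (n = n₀ + ν ξ):
  CO: 306 − 1(284) = 22.03
  O₂: 252.8 − 0.5(284) = 110.8
  N₂: 950.8 (inert)
  CO₂: 0 + 1(284) = 284
Total out = 1368 kmol/h; y_O₂ = 110.8 / 1368 = 0.081.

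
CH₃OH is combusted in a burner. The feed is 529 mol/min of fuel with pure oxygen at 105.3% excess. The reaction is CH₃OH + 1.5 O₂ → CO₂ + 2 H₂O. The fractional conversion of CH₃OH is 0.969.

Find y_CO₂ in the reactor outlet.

0.212

Stoichiometric O₂ = 1.5 × 529 = 793.5 mol/min; O₂ fed = 793.5 × 2.053 = 1629 mol/min.
Fuel reacted = 0.969 × 529 → ξ = 512.6 mol/min.
Outlet (n = n₀ + ν ξ):
  CH₃OH: 529 − 1(512.6) = 16.4
  O₂: 1629 − 1.5(512.6) = 860.2
  CO₂: 0 + 1(512.6) = 512.6
  H₂O: 0 + 2(512.6) = 1025
Total out = 2414 mol/min; y_CO₂ = 512.6 / 2414 = 0.2123.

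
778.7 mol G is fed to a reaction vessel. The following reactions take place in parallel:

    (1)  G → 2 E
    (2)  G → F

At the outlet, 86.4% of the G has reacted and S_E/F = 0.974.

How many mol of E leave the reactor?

441 mol

Conversion of G: G consumed = 0.864 × 778.7 = 672.8 mol = 1ξ₁ + 1ξ₂.
Selectivity: 2ξ₁ / (1ξ₂) = 0.974 → ξ₁ = 0.487 ξ₂.
Substitute: (1·0.487 + 1) ξ₂ = 672.8 → ξ₂ = 452.5 mol, ξ₁ = 220.3 mol.
Outlet amounts (n = n₀ + Σ ν·ξ):
  G: 778.7 − 1(220.3) − 1(452.5) = 105.9
  E: 0 + 2(220.3) = 440.7
  F: 0 + 1(452.5) = 452.5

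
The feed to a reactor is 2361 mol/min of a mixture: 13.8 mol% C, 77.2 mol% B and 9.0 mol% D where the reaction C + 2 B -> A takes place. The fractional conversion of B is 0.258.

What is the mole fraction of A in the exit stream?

0.124

B reacted = 0.258 × 1823 = 470.3 mol/min; ν_B = −2, so ξ = 470.3/2 = 235.1 mol/min.
Outlet amounts (n = n₀ + ν ξ):
  C: 325.8 − 1(235.1) = 90.69
  B: 1823 − 2(235.1) = 1352
  A: 0 + 1(235.1) = 235.1
  D: 212.5 (inert)
Total out = 1891 mol/min; y_A = 235.1 / 1891 = 0.1244.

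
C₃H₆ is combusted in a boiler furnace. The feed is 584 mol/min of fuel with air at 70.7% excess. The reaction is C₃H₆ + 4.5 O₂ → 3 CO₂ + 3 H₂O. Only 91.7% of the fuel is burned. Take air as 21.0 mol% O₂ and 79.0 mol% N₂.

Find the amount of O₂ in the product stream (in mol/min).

2080 mol/min

Stoichiometric O₂ = 4.5 × 584 = 2628 mol/min; O₂ fed = 2628 × 1.707 = 4486 mol/min.
N₂ fed = 4486 × 79/21 = 16880 mol/min.
Fuel reacted = 0.917 × 584 → ξ = 535.5 mol/min.
Outlet (n = n₀ + ν ξ):
  C₃H₆: 584 − 1(535.5) = 48.47
  O₂: 4486 − 4.5(535.5) = 2076
  N₂: 16880 (inert)
  CO₂: 0 + 3(535.5) = 1607
  H₂O: 0 + 3(535.5) = 1607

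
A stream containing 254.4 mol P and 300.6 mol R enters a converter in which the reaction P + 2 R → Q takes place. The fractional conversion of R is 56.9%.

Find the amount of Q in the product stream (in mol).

85.5 mol

R reacted = 0.569 × 300.6 = 171 mol; ν_R = −2, so ξ = 171/2 = 85.52 mol.
Outlet amounts (n = n₀ + ν ξ):
  P: 254.4 − 1(85.52) = 168.9
  R: 300.6 − 2(85.52) = 129.6
  Q: 0 + 1(85.52) = 85.52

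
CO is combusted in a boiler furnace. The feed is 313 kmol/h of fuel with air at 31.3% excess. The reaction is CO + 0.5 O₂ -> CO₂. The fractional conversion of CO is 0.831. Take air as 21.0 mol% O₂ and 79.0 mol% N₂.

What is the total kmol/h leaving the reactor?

Stoichiometric O₂ = 0.5 × 313 = 156.5 kmol/h; O₂ fed = 156.5 × 1.313 = 205.5 kmol/h.
N₂ fed = 205.5 × 79/21 = 773 kmol/h.
Fuel reacted = 0.831 × 313 → ξ = 260.1 kmol/h.
Outlet (n = n₀ + ν ξ):
  CO: 313 − 1(260.1) = 52.9
  O₂: 205.5 − 0.5(260.1) = 75.43
  N₂: 773 (inert)
  CO₂: 0 + 1(260.1) = 260.1
Total out = 52.9 + 75.43 + 773 + 260.1 = 1161 kmol/h.

1160 kmol/h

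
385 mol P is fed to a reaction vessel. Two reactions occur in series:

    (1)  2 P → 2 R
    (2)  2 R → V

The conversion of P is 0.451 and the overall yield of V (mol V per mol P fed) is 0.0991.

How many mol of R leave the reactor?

97.3 mol

Conversion of P: P consumed = 2ξ₁ = 0.451 × 385 → ξ₁ = 86.82 mol.
Yield of V: 1ξ₂ / 385 = 0.0991 → ξ₂ = 38.15 mol.
Outlet amounts (n = n₀ + Σ ν·ξ):
  P: 385 − 2(86.82) = 211.4
  R: 0 + 2(86.82) − 2(38.15) = 97.33
  V: 0 + 1(38.15) = 38.15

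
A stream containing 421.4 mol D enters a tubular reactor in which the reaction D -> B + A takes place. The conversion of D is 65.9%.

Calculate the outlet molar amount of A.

D reacted = 0.659 × 421.4 = 277.7 mol; ν_D = −1, so ξ = 277.7/1 = 277.7 mol.
Outlet amounts (n = n₀ + ν ξ):
  D: 421.4 − 1(277.7) = 143.7
  B: 0 + 1(277.7) = 277.7
  A: 0 + 1(277.7) = 277.7

278 mol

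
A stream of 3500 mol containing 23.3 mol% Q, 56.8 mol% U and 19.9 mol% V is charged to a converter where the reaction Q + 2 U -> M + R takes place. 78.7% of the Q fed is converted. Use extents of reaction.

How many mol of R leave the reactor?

Q reacted = 0.787 × 815.5 = 641.8 mol; ν_Q = −1, so ξ = 641.8/1 = 641.8 mol.
Outlet amounts (n = n₀ + ν ξ):
  Q: 815.5 − 1(641.8) = 173.7
  U: 1988 − 2(641.8) = 704.4
  M: 0 + 1(641.8) = 641.8
  R: 0 + 1(641.8) = 641.8
  V: 696.5 (inert)

642 mol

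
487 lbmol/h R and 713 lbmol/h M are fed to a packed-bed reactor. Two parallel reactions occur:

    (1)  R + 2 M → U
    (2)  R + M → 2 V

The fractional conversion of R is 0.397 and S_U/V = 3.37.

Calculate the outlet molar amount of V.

50 lbmol/h

Conversion of R: R consumed = 0.397 × 487 = 193.3 lbmol/h = 1ξ₁ + 1ξ₂.
Selectivity: 1ξ₁ / (2ξ₂) = 3.37 → ξ₁ = 6.74 ξ₂.
Substitute: (1·6.74 + 1) ξ₂ = 193.3 → ξ₂ = 24.98 lbmol/h, ξ₁ = 168.4 lbmol/h.
Outlet amounts (n = n₀ + Σ ν·ξ):
  R: 487 − 1(168.4) − 1(24.98) = 293.7
  M: 713 − 2(168.4) − 1(24.98) = 351.3
  U: 0 + 1(168.4) = 168.4
  V: 0 + 2(24.98) = 49.96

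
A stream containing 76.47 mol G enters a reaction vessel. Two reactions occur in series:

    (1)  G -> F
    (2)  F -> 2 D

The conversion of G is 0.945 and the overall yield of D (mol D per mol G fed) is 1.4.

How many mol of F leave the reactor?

Conversion of G: G consumed = 1ξ₁ = 0.945 × 76.47 → ξ₁ = 72.26 mol.
Yield of D: 2ξ₂ / 76.47 = 1.4 → ξ₂ = 53.53 mol.
Outlet amounts (n = n₀ + Σ ν·ξ):
  G: 76.47 − 1(72.26) = 4.206
  F: 0 + 1(72.26) − 1(53.53) = 18.74
  D: 0 + 2(53.53) = 107.1

18.7 mol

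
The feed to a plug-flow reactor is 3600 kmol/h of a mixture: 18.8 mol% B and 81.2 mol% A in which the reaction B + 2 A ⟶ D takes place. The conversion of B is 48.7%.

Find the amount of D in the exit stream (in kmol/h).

330 kmol/h

B reacted = 0.487 × 676.8 = 329.6 kmol/h; ν_B = −1, so ξ = 329.6/1 = 329.6 kmol/h.
Outlet amounts (n = n₀ + ν ξ):
  B: 676.8 − 1(329.6) = 347.2
  A: 2923 − 2(329.6) = 2264
  D: 0 + 1(329.6) = 329.6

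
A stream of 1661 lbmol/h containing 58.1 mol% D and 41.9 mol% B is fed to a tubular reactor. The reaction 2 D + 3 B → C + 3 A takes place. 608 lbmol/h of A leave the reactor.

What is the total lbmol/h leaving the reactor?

For A: n = n₀ + 3ξ → 608 = 0 + 3ξ, giving ξ = 202.7 lbmol/h.
Outlet amounts (n = n₀ + ν ξ):
  D: 965 − 2(202.7) = 559.7
  B: 696 − 3(202.7) = 87.96
  C: 0 + 1(202.7) = 202.7
  A: 0 + 3(202.7) = 608
Total out = 559.7 + 87.96 + 202.7 + 608 = 1458 lbmol/h.

1460 lbmol/h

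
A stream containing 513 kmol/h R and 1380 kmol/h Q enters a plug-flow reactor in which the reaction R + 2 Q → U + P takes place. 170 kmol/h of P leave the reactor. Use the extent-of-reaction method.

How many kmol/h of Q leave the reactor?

For P: n = n₀ + 1ξ → 170 = 0 + 1ξ, giving ξ = 170 kmol/h.
Outlet amounts (n = n₀ + ν ξ):
  R: 513 − 1(170) = 343
  Q: 1380 − 2(170) = 1040
  U: 0 + 1(170) = 170
  P: 0 + 1(170) = 170

1040 kmol/h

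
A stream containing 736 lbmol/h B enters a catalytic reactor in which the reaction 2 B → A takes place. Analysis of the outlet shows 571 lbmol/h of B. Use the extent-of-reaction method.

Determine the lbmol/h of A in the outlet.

82.5 lbmol/h

For B: n = n₀ − 2ξ → 571 = 736 − 2ξ, giving ξ = 82.5 lbmol/h.
Outlet amounts (n = n₀ + ν ξ):
  B: 736 − 2(82.5) = 571
  A: 0 + 1(82.5) = 82.5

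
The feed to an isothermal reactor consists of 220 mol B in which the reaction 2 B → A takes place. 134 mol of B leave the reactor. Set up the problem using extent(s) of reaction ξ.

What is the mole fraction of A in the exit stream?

For B: n = n₀ − 2ξ → 134 = 220 − 2ξ, giving ξ = 43 mol.
Outlet amounts (n = n₀ + ν ξ):
  B: 220 − 2(43) = 134
  A: 0 + 1(43) = 43
Total out = 177 mol; y_A = 43 / 177 = 0.2429.

0.243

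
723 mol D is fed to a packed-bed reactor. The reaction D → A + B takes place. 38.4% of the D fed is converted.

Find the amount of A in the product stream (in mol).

278 mol

D reacted = 0.384 × 723 = 277.6 mol; ν_D = −1, so ξ = 277.6/1 = 277.6 mol.
Outlet amounts (n = n₀ + ν ξ):
  D: 723 − 1(277.6) = 445.4
  A: 0 + 1(277.6) = 277.6
  B: 0 + 1(277.6) = 277.6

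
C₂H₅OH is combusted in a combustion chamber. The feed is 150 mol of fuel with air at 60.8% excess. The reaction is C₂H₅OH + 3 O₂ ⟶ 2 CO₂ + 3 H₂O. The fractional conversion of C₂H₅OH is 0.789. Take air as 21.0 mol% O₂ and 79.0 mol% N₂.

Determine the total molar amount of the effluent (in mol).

Stoichiometric O₂ = 3 × 150 = 450 mol; O₂ fed = 450 × 1.608 = 723.6 mol.
N₂ fed = 723.6 × 79/21 = 2722 mol.
Fuel reacted = 0.789 × 150 → ξ = 118.4 mol.
Outlet (n = n₀ + ν ξ):
  C₂H₅OH: 150 − 1(118.4) = 31.65
  O₂: 723.6 − 3(118.4) = 368.6
  N₂: 2722 (inert)
  CO₂: 0 + 2(118.4) = 236.7
  H₂O: 0 + 3(118.4) = 355.1
Total out = 31.65 + 368.6 + 2722 + 236.7 + 355.1 = 3714 mol.

3710 mol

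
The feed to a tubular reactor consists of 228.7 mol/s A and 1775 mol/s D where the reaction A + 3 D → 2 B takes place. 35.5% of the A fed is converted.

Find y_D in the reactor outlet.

A reacted = 0.355 × 228.7 = 81.19 mol/s; ν_A = −1, so ξ = 81.19/1 = 81.19 mol/s.
Outlet amounts (n = n₀ + ν ξ):
  A: 228.7 − 1(81.19) = 147.5
  D: 1775 − 3(81.19) = 1531
  B: 0 + 2(81.19) = 162.4
Total out = 1841 mol/s; y_D = 1531 / 1841 = 0.8317.

0.832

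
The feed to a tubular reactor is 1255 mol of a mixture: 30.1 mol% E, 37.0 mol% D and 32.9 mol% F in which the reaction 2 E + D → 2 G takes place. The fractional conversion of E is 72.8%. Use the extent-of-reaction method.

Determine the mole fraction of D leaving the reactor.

E reacted = 0.728 × 377.8 = 275 mol; ν_E = −2, so ξ = 275/2 = 137.5 mol.
Outlet amounts (n = n₀ + ν ξ):
  E: 377.8 − 2(137.5) = 102.7
  D: 464.4 − 1(137.5) = 326.8
  G: 0 + 2(137.5) = 275
  F: 412.9 (inert)
Total out = 1117 mol; y_D = 326.8 / 1117 = 0.2925.

0.292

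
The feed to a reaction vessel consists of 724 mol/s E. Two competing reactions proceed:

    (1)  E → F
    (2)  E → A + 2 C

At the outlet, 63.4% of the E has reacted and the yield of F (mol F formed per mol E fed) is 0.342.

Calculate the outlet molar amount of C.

423 mol/s

Yield of F: 1ξ₁ / 724 = 0.342 → ξ₁ = 247.6 mol/s.
Conversion of E: 1ξ₁ + 1ξ₂ = 0.634 × 724 = 459 → ξ₂ = 211.4 mol/s.
Outlet amounts (n = n₀ + Σ ν·ξ):
  E: 724 − 1(247.6) − 1(211.4) = 265
  F: 0 + 1(247.6) = 247.6
  A: 0 + 1(211.4) = 211.4
  C: 0 + 2(211.4) = 422.8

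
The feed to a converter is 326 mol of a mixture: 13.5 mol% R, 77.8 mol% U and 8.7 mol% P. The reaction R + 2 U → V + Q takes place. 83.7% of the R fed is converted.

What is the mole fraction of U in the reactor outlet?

R reacted = 0.837 × 44.01 = 36.84 mol; ν_R = −1, so ξ = 36.84/1 = 36.84 mol.
Outlet amounts (n = n₀ + ν ξ):
  R: 44.01 − 1(36.84) = 7.174
  U: 253.6 − 2(36.84) = 180
  V: 0 + 1(36.84) = 36.84
  Q: 0 + 1(36.84) = 36.84
  P: 28.36 (inert)
Total out = 289.2 mol; y_U = 180 / 289.2 = 0.6223.

0.622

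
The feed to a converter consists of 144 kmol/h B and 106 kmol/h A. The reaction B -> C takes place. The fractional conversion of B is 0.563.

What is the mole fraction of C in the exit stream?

B reacted = 0.563 × 144 = 81.07 kmol/h; ν_B = −1, so ξ = 81.07/1 = 81.07 kmol/h.
Outlet amounts (n = n₀ + ν ξ):
  B: 144 − 1(81.07) = 62.93
  C: 0 + 1(81.07) = 81.07
  A: 106 (inert)
Total out = 250 kmol/h; y_C = 81.07 / 250 = 0.3243.

0.324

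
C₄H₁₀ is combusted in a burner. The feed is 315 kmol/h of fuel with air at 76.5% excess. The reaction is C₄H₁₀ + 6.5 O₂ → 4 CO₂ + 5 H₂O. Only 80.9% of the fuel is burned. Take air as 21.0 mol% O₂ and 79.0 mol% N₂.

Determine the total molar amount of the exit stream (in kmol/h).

Stoichiometric O₂ = 6.5 × 315 = 2048 kmol/h; O₂ fed = 2048 × 1.765 = 3614 kmol/h.
N₂ fed = 3614 × 79/21 = 13590 kmol/h.
Fuel reacted = 0.809 × 315 → ξ = 254.8 kmol/h.
Outlet (n = n₀ + ν ξ):
  C₄H₁₀: 315 − 1(254.8) = 60.16
  O₂: 3614 − 6.5(254.8) = 1957
  N₂: 13590 (inert)
  CO₂: 0 + 4(254.8) = 1019
  H₂O: 0 + 5(254.8) = 1274
Total out = 60.16 + 1957 + 13590 + 1019 + 1274 = 17910 kmol/h.

17900 kmol/h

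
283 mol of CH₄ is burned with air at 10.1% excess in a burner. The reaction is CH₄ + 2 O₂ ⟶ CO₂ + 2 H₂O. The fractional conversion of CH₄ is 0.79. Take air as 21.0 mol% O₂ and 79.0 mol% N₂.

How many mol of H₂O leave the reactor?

Stoichiometric O₂ = 2 × 283 = 566 mol; O₂ fed = 566 × 1.101 = 623.2 mol.
N₂ fed = 623.2 × 79/21 = 2344 mol.
Fuel reacted = 0.79 × 283 → ξ = 223.6 mol.
Outlet (n = n₀ + ν ξ):
  CH₄: 283 − 1(223.6) = 59.43
  O₂: 623.2 − 2(223.6) = 176
  N₂: 2344 (inert)
  CO₂: 0 + 1(223.6) = 223.6
  H₂O: 0 + 2(223.6) = 447.1

447 mol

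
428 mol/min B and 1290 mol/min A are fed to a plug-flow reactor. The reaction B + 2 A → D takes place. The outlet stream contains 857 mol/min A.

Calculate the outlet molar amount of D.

For A: n = n₀ − 2ξ → 857 = 1290 − 2ξ, giving ξ = 216.5 mol/min.
Outlet amounts (n = n₀ + ν ξ):
  B: 428 − 1(216.5) = 211.5
  A: 1290 − 2(216.5) = 857
  D: 0 + 1(216.5) = 216.5

216 mol/min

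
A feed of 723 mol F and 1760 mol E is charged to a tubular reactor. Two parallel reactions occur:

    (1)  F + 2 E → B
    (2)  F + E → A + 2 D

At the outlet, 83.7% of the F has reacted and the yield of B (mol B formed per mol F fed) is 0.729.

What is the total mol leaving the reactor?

Yield of B: 1ξ₁ / 723 = 0.729 → ξ₁ = 527.1 mol.
Conversion of F: 1ξ₁ + 1ξ₂ = 0.837 × 723 = 605.2 → ξ₂ = 78.08 mol.
Outlet amounts (n = n₀ + Σ ν·ξ):
  F: 723 − 1(527.1) − 1(78.08) = 117.8
  E: 1760 − 2(527.1) − 1(78.08) = 627.8
  B: 0 + 1(527.1) = 527.1
  A: 0 + 1(78.08) = 78.08
  D: 0 + 2(78.08) = 156.2
Total out = 117.8 + 627.8 + 527.1 + 78.08 + 156.2 = 1507 mol.

1510 mol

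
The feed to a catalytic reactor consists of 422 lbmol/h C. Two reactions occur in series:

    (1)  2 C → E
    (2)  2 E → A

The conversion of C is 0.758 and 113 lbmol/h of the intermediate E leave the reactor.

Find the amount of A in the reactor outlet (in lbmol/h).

Conversion of C: C consumed = 2ξ₁ = 0.758 × 422 → ξ₁ = 159.9 lbmol/h.
E balance: n_E = 0 + 1ξ₁ − 2ξ₂ = 113 → ξ₂ = (1·159.9 − 113)/2 = 23.47 lbmol/h.
Outlet amounts (n = n₀ + Σ ν·ξ):
  C: 422 − 2(159.9) = 102.1
  E: 0 + 1(159.9) − 2(23.47) = 113
  A: 0 + 1(23.47) = 23.47

23.5 lbmol/h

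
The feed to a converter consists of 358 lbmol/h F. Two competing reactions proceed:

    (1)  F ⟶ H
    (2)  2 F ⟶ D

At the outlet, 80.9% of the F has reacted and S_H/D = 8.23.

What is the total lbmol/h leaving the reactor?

Conversion of F: F consumed = 0.809 × 358 = 289.6 lbmol/h = 1ξ₁ + 2ξ₂.
Selectivity: 1ξ₁ / (1ξ₂) = 8.23 → ξ₁ = 8.23 ξ₂.
Substitute: (1·8.23 + 2) ξ₂ = 289.6 → ξ₂ = 28.31 lbmol/h, ξ₁ = 233 lbmol/h.
Outlet amounts (n = n₀ + Σ ν·ξ):
  F: 358 − 1(233) − 2(28.31) = 68.38
  H: 0 + 1(233) = 233
  D: 0 + 1(28.31) = 28.31
Total out = 68.38 + 233 + 28.31 = 329.7 lbmol/h.

330 lbmol/h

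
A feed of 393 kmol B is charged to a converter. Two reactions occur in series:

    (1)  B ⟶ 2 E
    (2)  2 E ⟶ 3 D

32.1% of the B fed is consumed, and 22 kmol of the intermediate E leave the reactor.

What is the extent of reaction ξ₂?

ξ₂ = 115 kmol

Conversion of B: B consumed = 1ξ₁ = 0.321 × 393 → ξ₁ = 126.2 kmol.
E balance: n_E = 0 + 2ξ₁ − 2ξ₂ = 22 → ξ₂ = (2·126.2 − 22)/2 = 115.2 kmol.
Outlet amounts (n = n₀ + Σ ν·ξ):
  B: 393 − 1(126.2) = 266.8
  E: 0 + 2(126.2) − 2(115.2) = 22
  D: 0 + 3(115.2) = 345.5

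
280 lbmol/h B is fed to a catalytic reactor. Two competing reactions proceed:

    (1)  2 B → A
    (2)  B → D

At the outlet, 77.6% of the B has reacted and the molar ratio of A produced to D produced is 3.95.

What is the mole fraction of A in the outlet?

0.525

Conversion of B: B consumed = 0.776 × 280 = 217.3 lbmol/h = 2ξ₁ + 1ξ₂.
Selectivity: 1ξ₁ / (1ξ₂) = 3.95 → ξ₁ = 3.95 ξ₂.
Substitute: (2·3.95 + 1) ξ₂ = 217.3 → ξ₂ = 24.41 lbmol/h, ξ₁ = 96.43 lbmol/h.
Outlet amounts (n = n₀ + Σ ν·ξ):
  B: 280 − 2(96.43) − 1(24.41) = 62.72
  A: 0 + 1(96.43) = 96.43
  D: 0 + 1(24.41) = 24.41
Total out = 183.6 lbmol/h; y_A = 96.43 / 183.6 = 0.5253.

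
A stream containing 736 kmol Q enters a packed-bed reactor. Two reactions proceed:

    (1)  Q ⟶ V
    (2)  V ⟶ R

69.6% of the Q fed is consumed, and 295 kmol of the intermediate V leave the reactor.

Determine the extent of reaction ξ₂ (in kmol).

ξ₂ = 217 kmol

Conversion of Q: Q consumed = 1ξ₁ = 0.696 × 736 → ξ₁ = 512.3 kmol.
V balance: n_V = 0 + 1ξ₁ − 1ξ₂ = 295 → ξ₂ = (1·512.3 − 295)/1 = 217.3 kmol.
Outlet amounts (n = n₀ + Σ ν·ξ):
  Q: 736 − 1(512.3) = 223.7
  V: 0 + 1(512.3) − 1(217.3) = 295
  R: 0 + 1(217.3) = 217.3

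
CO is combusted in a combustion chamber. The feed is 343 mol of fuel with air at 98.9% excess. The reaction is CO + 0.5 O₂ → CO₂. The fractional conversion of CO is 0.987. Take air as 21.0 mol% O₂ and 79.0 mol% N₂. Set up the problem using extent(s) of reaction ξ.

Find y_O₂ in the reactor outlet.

0.0956

Stoichiometric O₂ = 0.5 × 343 = 171.5 mol; O₂ fed = 171.5 × 1.989 = 341.1 mol.
N₂ fed = 341.1 × 79/21 = 1283 mol.
Fuel reacted = 0.987 × 343 → ξ = 338.5 mol.
Outlet (n = n₀ + ν ξ):
  CO: 343 − 1(338.5) = 4.459
  O₂: 341.1 − 0.5(338.5) = 171.8
  N₂: 1283 (inert)
  CO₂: 0 + 1(338.5) = 338.5
Total out = 1798 mol; y_O₂ = 171.8 / 1798 = 0.09557.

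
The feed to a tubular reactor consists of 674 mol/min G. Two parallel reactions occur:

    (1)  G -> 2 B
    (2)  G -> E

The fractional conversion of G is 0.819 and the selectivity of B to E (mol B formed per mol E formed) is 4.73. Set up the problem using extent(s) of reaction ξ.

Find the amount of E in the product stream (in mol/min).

Conversion of G: G consumed = 0.819 × 674 = 552 mol/min = 1ξ₁ + 1ξ₂.
Selectivity: 2ξ₁ / (1ξ₂) = 4.73 → ξ₁ = 2.365 ξ₂.
Substitute: (1·2.365 + 1) ξ₂ = 552 → ξ₂ = 164 mol/min, ξ₁ = 388 mol/min.
Outlet amounts (n = n₀ + Σ ν·ξ):
  G: 674 − 1(388) − 1(164) = 122
  B: 0 + 2(388) = 775.9
  E: 0 + 1(164) = 164

164 mol/min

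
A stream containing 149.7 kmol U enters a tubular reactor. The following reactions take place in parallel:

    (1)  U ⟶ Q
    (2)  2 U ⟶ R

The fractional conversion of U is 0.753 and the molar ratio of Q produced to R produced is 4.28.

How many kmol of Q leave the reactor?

Conversion of U: U consumed = 0.753 × 149.7 = 112.7 kmol = 1ξ₁ + 2ξ₂.
Selectivity: 1ξ₁ / (1ξ₂) = 4.28 → ξ₁ = 4.28 ξ₂.
Substitute: (1·4.28 + 2) ξ₂ = 112.7 → ξ₂ = 17.95 kmol, ξ₁ = 76.82 kmol.
Outlet amounts (n = n₀ + Σ ν·ξ):
  U: 149.7 − 1(76.82) − 2(17.95) = 36.98
  Q: 0 + 1(76.82) = 76.82
  R: 0 + 1(17.95) = 17.95

76.8 kmol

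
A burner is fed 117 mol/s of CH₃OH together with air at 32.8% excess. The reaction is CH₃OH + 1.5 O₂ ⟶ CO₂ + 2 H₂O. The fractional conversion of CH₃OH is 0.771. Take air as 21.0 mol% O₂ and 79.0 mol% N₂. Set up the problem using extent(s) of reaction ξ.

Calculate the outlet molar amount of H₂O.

Stoichiometric O₂ = 1.5 × 117 = 175.5 mol/s; O₂ fed = 175.5 × 1.328 = 233.1 mol/s.
N₂ fed = 233.1 × 79/21 = 876.8 mol/s.
Fuel reacted = 0.771 × 117 → ξ = 90.21 mol/s.
Outlet (n = n₀ + ν ξ):
  CH₃OH: 117 − 1(90.21) = 26.79
  O₂: 233.1 − 1.5(90.21) = 97.75
  N₂: 876.8 (inert)
  CO₂: 0 + 1(90.21) = 90.21
  H₂O: 0 + 2(90.21) = 180.4

180 mol/s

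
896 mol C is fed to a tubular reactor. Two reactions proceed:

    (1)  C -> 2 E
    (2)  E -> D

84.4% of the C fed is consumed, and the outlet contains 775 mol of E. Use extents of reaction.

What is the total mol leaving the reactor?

1650 mol

Conversion of C: C consumed = 1ξ₁ = 0.844 × 896 → ξ₁ = 756.2 mol.
E balance: n_E = 0 + 2ξ₁ − 1ξ₂ = 775 → ξ₂ = (2·756.2 − 775)/1 = 737.4 mol.
Outlet amounts (n = n₀ + Σ ν·ξ):
  C: 896 − 1(756.2) = 139.8
  E: 0 + 2(756.2) − 1(737.4) = 775
  D: 0 + 1(737.4) = 737.4
Total out = 139.8 + 775 + 737.4 = 1652 mol.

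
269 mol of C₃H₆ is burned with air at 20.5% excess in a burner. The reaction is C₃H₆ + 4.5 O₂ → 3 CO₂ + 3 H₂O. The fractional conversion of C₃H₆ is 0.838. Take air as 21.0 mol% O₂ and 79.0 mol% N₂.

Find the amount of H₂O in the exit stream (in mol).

676 mol

Stoichiometric O₂ = 4.5 × 269 = 1210 mol; O₂ fed = 1210 × 1.205 = 1459 mol.
N₂ fed = 1459 × 79/21 = 5487 mol.
Fuel reacted = 0.838 × 269 → ξ = 225.4 mol.
Outlet (n = n₀ + ν ξ):
  C₃H₆: 269 − 1(225.4) = 43.58
  O₂: 1459 − 4.5(225.4) = 444.3
  N₂: 5487 (inert)
  CO₂: 0 + 3(225.4) = 676.3
  H₂O: 0 + 3(225.4) = 676.3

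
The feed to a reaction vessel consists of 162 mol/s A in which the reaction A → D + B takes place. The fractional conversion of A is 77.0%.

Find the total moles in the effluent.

287 mol/s

A reacted = 0.77 × 162 = 124.7 mol/s; ν_A = −1, so ξ = 124.7/1 = 124.7 mol/s.
Outlet amounts (n = n₀ + ν ξ):
  A: 162 − 1(124.7) = 37.26
  D: 0 + 1(124.7) = 124.7
  B: 0 + 1(124.7) = 124.7
Total out = 37.26 + 124.7 + 124.7 = 286.7 mol/s.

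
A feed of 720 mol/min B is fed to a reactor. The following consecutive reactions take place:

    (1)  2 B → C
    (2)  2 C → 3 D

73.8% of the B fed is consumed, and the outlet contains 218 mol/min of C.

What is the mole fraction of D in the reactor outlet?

0.15

Conversion of B: B consumed = 2ξ₁ = 0.738 × 720 → ξ₁ = 265.7 mol/min.
C balance: n_C = 0 + 1ξ₁ − 2ξ₂ = 218 → ξ₂ = (1·265.7 − 218)/2 = 23.84 mol/min.
Outlet amounts (n = n₀ + Σ ν·ξ):
  B: 720 − 2(265.7) = 188.6
  C: 0 + 1(265.7) − 2(23.84) = 218
  D: 0 + 3(23.84) = 71.52
Total out = 478.2 mol/min; y_D = 71.52 / 478.2 = 0.1496.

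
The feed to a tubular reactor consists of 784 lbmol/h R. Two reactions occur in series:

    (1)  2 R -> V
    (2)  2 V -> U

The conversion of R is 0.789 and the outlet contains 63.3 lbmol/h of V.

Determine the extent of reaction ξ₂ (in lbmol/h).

Conversion of R: R consumed = 2ξ₁ = 0.789 × 784 → ξ₁ = 309.3 lbmol/h.
V balance: n_V = 0 + 1ξ₁ − 2ξ₂ = 63.3 → ξ₂ = (1·309.3 − 63.3)/2 = 123 lbmol/h.
Outlet amounts (n = n₀ + Σ ν·ξ):
  R: 784 − 2(309.3) = 165.4
  V: 0 + 1(309.3) − 2(123) = 63.3
  U: 0 + 1(123) = 123

ξ₂ = 123 lbmol/h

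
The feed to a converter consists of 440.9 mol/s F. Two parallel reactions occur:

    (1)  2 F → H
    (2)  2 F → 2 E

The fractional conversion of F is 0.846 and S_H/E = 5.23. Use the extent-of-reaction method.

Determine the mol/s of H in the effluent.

Conversion of F: F consumed = 0.846 × 440.9 = 373 mol/s = 2ξ₁ + 2ξ₂.
Selectivity: 1ξ₁ / (2ξ₂) = 5.23 → ξ₁ = 10.46 ξ₂.
Substitute: (2·10.46 + 2) ξ₂ = 373 → ξ₂ = 16.27 mol/s, ξ₁ = 170.2 mol/s.
Outlet amounts (n = n₀ + Σ ν·ξ):
  F: 440.9 − 2(170.2) − 2(16.27) = 67.9
  H: 0 + 1(170.2) = 170.2
  E: 0 + 2(16.27) = 32.55

170 mol/s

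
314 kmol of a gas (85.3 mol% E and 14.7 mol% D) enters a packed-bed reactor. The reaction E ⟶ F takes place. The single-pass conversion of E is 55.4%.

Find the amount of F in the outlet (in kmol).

148 kmol

E reacted = 0.554 × 267.8 = 148.4 kmol; ν_E = −1, so ξ = 148.4/1 = 148.4 kmol.
Outlet amounts (n = n₀ + ν ξ):
  E: 267.8 − 1(148.4) = 119.5
  F: 0 + 1(148.4) = 148.4
  D: 46.16 (inert)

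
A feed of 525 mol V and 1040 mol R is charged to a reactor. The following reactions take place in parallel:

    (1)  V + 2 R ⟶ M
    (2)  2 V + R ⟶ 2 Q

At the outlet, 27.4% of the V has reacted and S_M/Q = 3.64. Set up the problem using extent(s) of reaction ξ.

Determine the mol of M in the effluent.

113 mol

Conversion of V: V consumed = 0.274 × 525 = 143.9 mol = 1ξ₁ + 2ξ₂.
Selectivity: 1ξ₁ / (2ξ₂) = 3.64 → ξ₁ = 7.28 ξ₂.
Substitute: (1·7.28 + 2) ξ₂ = 143.9 → ξ₂ = 15.5 mol, ξ₁ = 112.8 mol.
Outlet amounts (n = n₀ + Σ ν·ξ):
  V: 525 − 1(112.8) − 2(15.5) = 381.1
  R: 1040 − 2(112.8) − 1(15.5) = 798.8
  M: 0 + 1(112.8) = 112.8
  Q: 0 + 2(15.5) = 31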